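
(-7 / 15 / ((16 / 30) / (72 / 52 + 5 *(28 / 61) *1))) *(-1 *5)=51065 / 3172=16.10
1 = 1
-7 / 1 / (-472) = 7 / 472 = 0.01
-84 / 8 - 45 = -111 / 2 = -55.50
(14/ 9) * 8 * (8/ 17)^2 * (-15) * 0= 0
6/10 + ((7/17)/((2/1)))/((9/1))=953/1530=0.62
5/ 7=0.71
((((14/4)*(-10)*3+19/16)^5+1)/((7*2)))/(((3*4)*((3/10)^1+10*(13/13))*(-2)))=9030673202768375/2592079872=3483948.66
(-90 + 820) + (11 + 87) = 828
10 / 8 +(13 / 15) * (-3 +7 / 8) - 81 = -9791 / 120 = -81.59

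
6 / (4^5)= 3 / 512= 0.01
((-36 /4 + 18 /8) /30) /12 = -3 /160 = -0.02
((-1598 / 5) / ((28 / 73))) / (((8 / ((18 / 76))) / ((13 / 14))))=-6824259 / 297920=-22.91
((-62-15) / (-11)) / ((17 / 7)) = 49 / 17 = 2.88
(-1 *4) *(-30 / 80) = 3 / 2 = 1.50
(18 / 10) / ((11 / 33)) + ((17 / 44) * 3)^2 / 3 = 56607 / 9680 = 5.85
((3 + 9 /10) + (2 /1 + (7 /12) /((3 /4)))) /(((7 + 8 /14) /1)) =4207 /4770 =0.88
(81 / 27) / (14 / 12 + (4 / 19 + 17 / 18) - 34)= -513 / 5417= -0.09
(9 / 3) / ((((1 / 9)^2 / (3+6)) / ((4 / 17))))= 8748 / 17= 514.59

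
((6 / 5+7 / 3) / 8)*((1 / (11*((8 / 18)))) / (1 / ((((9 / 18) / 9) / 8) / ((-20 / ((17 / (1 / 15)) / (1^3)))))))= -901 / 112640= -0.01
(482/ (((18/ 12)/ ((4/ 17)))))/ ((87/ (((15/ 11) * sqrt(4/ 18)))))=19280 * sqrt(2)/ 48807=0.56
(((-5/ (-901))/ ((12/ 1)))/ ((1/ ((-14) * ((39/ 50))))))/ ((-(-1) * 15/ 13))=-1183/ 270300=-0.00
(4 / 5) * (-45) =-36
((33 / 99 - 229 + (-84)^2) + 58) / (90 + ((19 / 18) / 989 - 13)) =122572704 / 1370773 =89.42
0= 0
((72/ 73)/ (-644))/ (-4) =9/ 23506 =0.00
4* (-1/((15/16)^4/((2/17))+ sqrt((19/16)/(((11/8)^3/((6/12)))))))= -600567644160000/980616264689939+ 3023656976384* sqrt(209)/980616264689939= -0.57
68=68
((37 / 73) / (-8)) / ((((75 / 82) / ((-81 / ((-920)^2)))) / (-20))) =-40959 / 308936000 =-0.00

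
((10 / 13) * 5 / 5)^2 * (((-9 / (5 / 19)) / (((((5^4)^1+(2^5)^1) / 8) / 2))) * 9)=-54720 / 12337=-4.44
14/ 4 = 7/ 2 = 3.50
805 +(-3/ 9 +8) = 2438/ 3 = 812.67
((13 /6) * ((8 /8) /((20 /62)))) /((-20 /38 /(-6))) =76.57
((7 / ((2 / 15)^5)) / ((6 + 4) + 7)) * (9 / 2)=47840625 / 1088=43971.16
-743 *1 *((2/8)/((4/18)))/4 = -6687/32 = -208.97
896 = 896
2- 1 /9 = 17 /9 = 1.89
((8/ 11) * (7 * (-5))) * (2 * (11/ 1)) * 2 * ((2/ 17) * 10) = -22400/ 17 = -1317.65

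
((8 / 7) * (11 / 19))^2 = 0.44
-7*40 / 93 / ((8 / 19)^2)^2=-4561235 / 47616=-95.79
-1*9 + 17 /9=-64 /9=-7.11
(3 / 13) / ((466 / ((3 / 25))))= 9 / 151450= 0.00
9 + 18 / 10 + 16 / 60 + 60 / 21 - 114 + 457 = 37477 / 105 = 356.92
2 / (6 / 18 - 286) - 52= -44570 / 857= -52.01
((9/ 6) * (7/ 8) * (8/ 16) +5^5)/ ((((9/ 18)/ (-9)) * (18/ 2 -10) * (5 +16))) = 300063/ 112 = 2679.13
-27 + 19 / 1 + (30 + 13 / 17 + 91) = 1934 / 17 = 113.76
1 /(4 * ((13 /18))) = 9 /26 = 0.35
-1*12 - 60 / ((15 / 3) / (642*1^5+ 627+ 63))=-15996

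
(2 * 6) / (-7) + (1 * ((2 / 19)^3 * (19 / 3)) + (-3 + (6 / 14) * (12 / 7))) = -210793 / 53067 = -3.97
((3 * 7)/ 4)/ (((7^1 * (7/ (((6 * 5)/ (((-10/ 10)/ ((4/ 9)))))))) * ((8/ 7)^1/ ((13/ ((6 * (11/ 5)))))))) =-325/ 264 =-1.23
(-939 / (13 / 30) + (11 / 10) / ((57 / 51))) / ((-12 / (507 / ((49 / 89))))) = 126322417 / 760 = 166213.71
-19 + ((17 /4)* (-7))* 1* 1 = -195 /4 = -48.75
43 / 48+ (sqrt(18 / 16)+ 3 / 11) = 3 * sqrt(2) / 4+ 617 / 528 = 2.23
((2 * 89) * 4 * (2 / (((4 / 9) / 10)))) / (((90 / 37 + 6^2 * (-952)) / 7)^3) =-0.00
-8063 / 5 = -1612.60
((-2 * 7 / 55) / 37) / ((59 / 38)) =-532 / 120065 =-0.00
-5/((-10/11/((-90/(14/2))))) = -495/7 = -70.71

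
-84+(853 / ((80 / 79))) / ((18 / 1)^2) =-2109893 / 25920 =-81.40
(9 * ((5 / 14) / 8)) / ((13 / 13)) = 45 / 112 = 0.40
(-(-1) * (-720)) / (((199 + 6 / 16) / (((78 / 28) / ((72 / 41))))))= -12792 / 2233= -5.73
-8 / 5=-1.60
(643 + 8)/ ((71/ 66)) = 42966/ 71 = 605.15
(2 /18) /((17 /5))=5 /153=0.03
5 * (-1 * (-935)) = 4675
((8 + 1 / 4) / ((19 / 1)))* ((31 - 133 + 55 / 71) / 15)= -79057 / 26980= -2.93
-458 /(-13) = 458 /13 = 35.23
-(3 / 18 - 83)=82.83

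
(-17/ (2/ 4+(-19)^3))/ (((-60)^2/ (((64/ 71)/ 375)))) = 136/ 82173403125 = 0.00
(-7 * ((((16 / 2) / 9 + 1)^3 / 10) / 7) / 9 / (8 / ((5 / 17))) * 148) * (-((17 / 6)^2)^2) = 893090053 / 34012224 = 26.26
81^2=6561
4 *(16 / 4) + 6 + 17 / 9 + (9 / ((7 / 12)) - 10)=29.32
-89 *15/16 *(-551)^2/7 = -405307335/112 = -3618815.49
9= 9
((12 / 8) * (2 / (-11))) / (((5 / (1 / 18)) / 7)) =-7 / 330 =-0.02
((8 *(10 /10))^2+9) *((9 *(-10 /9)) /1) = -730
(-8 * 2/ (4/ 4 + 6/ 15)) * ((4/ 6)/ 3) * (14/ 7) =-320/ 63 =-5.08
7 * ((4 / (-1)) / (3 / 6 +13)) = -56 / 27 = -2.07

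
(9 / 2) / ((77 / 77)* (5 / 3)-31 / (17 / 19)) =-459 / 3364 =-0.14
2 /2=1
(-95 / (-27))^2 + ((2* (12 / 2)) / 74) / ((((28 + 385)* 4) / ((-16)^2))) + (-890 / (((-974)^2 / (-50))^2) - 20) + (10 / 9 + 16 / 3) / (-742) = -7.60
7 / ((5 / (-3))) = -21 / 5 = -4.20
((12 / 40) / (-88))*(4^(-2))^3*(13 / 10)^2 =-507 / 360448000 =-0.00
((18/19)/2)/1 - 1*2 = -29/19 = -1.53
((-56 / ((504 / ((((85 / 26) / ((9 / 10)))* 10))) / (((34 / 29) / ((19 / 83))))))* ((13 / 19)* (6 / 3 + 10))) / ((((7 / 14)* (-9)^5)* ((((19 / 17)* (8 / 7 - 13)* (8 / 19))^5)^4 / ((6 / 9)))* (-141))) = -11715129228333080055715426109337559746591336125 / 368914223285977977253244348034733936697496160159591385833666510848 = -0.00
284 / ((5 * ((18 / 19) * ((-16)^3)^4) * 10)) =1349 / 63331869759897600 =0.00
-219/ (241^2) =-219/ 58081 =-0.00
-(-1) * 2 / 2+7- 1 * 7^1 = 1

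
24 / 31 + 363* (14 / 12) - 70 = 21965 / 62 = 354.27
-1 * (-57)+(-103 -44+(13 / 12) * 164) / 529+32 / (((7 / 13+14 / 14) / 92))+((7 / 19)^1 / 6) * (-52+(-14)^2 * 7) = 13448963 / 6555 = 2051.71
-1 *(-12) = 12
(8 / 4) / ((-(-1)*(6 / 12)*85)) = 4 / 85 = 0.05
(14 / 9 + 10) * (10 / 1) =1040 / 9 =115.56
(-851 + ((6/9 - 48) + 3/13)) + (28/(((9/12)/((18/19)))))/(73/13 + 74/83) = -892.67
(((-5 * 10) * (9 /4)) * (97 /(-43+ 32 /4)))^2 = 19053225 /196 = 97210.33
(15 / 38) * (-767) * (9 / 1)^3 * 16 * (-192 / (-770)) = -1288265472 / 1463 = -880564.23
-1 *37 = -37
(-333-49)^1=-382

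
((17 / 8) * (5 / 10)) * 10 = 85 / 8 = 10.62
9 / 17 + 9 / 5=198 / 85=2.33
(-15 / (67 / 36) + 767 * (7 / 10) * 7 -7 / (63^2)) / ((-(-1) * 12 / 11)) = 15671459287 / 4558680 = 3437.72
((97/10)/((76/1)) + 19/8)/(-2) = -951/760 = -1.25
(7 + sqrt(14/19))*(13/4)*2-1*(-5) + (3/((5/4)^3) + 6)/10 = 13*sqrt(266)/38 + 64067/1250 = 56.83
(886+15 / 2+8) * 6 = 5409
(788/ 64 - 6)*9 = 909/ 16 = 56.81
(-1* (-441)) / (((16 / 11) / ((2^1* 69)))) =334719 / 8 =41839.88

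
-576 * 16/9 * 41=-41984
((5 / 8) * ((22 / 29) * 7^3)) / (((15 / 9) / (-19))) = -215061 / 116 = -1853.97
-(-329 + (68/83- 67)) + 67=38361/83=462.18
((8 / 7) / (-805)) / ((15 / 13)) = -104 / 84525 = -0.00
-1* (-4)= 4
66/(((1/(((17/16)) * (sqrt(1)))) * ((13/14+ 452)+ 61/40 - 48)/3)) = 58905/113807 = 0.52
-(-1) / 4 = 1 / 4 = 0.25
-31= -31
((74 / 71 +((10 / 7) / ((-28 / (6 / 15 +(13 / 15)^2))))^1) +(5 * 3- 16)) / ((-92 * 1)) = 737 / 4115160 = 0.00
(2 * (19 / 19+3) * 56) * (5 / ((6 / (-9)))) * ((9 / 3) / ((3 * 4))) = -840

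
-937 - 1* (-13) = -924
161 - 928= -767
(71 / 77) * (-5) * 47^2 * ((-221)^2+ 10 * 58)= -38755701095 / 77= -503320793.44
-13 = -13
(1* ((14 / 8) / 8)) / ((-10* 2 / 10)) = -7 / 64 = -0.11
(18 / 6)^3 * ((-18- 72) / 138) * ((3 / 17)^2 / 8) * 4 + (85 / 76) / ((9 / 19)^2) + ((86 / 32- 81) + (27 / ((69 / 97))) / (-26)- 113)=-21060808627 / 111988656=-188.06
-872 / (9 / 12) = -1162.67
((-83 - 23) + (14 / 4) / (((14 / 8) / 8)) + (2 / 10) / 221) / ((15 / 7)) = -696143 / 16575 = -42.00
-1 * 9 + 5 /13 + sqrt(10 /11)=-112 /13 + sqrt(110) /11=-7.66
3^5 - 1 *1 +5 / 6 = 1457 / 6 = 242.83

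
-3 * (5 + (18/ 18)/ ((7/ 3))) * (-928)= 105792/ 7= 15113.14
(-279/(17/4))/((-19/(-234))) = -261144/323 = -808.50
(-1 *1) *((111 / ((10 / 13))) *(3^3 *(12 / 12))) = -38961 / 10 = -3896.10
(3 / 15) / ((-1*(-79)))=1 / 395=0.00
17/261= 0.07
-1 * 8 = -8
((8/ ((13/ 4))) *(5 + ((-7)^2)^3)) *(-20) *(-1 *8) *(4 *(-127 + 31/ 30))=-303523475456/ 13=-23347959650.46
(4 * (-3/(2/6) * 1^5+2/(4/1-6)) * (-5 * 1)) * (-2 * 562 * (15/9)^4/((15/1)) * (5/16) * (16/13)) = -44476.10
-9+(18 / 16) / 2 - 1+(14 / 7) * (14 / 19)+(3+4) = -293 / 304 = -0.96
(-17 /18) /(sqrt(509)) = -17* sqrt(509) /9162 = -0.04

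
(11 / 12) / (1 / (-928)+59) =2552 / 164253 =0.02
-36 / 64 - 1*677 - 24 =-11225 / 16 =-701.56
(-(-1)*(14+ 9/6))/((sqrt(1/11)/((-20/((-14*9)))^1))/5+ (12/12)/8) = -852500/56629+ 781200*sqrt(11)/56629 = 30.70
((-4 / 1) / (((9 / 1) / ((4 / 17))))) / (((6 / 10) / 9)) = -80 / 51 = -1.57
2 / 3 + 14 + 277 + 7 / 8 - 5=6901 / 24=287.54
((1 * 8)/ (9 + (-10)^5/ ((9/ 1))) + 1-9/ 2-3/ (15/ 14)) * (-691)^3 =2077171913036907/ 999190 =2078855786.22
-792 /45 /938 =-44 /2345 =-0.02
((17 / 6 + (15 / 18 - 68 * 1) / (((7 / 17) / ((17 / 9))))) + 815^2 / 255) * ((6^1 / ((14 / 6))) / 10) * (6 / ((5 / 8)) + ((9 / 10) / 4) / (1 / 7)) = 1100866981 / 166600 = 6607.85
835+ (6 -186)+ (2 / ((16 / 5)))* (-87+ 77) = 2595 / 4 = 648.75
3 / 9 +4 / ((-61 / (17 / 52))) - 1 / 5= 1331 / 11895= 0.11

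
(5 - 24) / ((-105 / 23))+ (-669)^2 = 46994342 / 105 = 447565.16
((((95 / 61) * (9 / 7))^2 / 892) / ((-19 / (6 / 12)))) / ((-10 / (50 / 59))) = 192375 / 19191221224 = 0.00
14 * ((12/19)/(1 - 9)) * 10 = -210/19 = -11.05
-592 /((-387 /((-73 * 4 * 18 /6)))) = -172864 /129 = -1340.03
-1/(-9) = 1/9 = 0.11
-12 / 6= -2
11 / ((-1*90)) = -11 / 90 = -0.12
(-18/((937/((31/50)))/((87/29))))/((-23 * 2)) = 837/1077550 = 0.00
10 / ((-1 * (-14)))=5 / 7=0.71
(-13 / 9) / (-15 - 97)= 13 / 1008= 0.01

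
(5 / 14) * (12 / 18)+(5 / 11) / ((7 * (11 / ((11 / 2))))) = 125 / 462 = 0.27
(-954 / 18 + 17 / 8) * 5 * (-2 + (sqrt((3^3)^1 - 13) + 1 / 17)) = 67155 / 136 - 2035 * sqrt(14) / 8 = -458.00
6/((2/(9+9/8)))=243/8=30.38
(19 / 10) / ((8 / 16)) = 3.80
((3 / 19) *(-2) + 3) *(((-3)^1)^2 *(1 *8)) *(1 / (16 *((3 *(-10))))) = -153 / 380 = -0.40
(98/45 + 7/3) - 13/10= 289/90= 3.21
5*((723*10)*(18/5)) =130140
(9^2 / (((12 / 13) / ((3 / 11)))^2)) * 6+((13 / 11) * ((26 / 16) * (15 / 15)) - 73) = -13869 / 484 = -28.65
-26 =-26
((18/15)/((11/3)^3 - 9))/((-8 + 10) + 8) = 81/27200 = 0.00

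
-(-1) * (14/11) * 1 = 14/11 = 1.27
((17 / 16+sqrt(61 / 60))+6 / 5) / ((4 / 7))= 7 * sqrt(915) / 120+1267 / 320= 5.72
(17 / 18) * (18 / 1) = 17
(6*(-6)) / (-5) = 36 / 5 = 7.20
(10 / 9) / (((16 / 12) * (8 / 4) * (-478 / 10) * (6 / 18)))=-25 / 956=-0.03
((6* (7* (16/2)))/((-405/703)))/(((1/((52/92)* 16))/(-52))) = 851608576/3105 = 274270.07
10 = 10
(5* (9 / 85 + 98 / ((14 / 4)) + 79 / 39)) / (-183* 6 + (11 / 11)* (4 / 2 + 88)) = -49943 / 334152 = -0.15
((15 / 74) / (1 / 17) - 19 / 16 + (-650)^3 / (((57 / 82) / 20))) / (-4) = 266627919923791 / 134976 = 1975372806.45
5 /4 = 1.25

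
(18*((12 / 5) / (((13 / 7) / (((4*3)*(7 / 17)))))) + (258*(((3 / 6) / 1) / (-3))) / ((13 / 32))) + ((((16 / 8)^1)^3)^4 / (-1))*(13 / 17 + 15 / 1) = -64563.14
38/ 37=1.03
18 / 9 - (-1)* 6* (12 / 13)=98 / 13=7.54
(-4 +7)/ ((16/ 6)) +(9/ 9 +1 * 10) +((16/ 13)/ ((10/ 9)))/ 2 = 6593/ 520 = 12.68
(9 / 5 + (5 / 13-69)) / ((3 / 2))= -8686 / 195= -44.54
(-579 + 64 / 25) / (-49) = 11.76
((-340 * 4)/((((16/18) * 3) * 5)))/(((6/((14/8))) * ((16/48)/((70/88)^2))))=-437325/7744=-56.47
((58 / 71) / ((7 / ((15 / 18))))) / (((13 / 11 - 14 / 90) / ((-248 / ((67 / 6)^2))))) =-53400600 / 283341191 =-0.19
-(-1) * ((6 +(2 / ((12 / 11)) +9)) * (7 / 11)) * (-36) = -4242 / 11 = -385.64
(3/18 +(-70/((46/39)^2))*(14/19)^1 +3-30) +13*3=-1502147/60306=-24.91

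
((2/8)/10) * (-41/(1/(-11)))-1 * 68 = -2269/40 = -56.72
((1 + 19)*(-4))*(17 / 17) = -80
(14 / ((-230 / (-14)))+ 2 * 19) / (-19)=-4468 / 2185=-2.04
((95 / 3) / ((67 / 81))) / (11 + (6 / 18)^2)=4617 / 1340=3.45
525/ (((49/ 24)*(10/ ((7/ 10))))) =18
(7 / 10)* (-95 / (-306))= 133 / 612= 0.22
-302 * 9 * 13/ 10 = -17667/ 5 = -3533.40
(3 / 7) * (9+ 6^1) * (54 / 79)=2430 / 553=4.39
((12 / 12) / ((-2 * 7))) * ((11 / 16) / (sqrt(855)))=-11 * sqrt(95) / 63840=-0.00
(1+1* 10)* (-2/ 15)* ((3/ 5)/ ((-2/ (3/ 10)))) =33/ 250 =0.13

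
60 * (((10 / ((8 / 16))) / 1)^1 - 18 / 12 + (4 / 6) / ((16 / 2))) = 1115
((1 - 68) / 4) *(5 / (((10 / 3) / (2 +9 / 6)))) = -1407 / 16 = -87.94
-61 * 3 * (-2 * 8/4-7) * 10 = 20130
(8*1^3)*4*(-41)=-1312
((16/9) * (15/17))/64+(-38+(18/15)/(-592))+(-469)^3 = -7786648661863/75480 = -103161746.98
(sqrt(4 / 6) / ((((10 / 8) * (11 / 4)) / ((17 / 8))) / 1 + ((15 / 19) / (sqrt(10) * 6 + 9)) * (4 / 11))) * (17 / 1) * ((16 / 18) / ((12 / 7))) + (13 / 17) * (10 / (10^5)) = -920028032 * sqrt(15) / 65590945155 + 13 / 170000 + 119842107308 * sqrt(6) / 65590945155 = 4.42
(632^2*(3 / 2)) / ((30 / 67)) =6690352 / 5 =1338070.40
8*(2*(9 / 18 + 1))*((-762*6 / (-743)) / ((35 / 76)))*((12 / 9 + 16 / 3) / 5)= 11119104 / 26005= 427.58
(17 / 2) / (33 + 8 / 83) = 0.26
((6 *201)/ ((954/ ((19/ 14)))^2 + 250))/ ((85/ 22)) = 4789026/ 7585101905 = 0.00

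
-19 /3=-6.33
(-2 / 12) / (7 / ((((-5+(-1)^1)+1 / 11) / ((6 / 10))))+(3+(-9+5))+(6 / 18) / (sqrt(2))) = 105625* sqrt(2) / 10917646+542100 / 5458823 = 0.11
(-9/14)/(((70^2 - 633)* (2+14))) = -9/955808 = -0.00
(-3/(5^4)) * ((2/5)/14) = -3/21875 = -0.00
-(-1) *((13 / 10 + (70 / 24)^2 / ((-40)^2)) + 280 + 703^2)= 22786113269 / 46080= 494490.31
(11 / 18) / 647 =11 / 11646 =0.00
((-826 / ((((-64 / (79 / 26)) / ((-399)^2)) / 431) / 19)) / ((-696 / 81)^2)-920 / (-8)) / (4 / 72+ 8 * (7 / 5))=1395384580804293315 / 22681864192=61519836.69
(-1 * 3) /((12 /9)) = -9 /4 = -2.25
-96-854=-950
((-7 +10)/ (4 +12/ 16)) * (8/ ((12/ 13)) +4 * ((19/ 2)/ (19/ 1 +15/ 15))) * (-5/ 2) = -317/ 19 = -16.68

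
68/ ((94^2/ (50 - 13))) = 629/ 2209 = 0.28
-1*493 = -493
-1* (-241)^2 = -58081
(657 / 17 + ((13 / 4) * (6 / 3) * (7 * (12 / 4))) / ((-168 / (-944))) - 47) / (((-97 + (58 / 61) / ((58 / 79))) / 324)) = -42482718 / 16541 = -2568.33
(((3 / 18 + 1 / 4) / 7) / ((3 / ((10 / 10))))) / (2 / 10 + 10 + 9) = 25 / 24192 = 0.00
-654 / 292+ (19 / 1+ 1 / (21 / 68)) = 61315 / 3066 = 20.00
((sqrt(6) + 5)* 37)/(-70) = -37/14-37* sqrt(6)/70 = -3.94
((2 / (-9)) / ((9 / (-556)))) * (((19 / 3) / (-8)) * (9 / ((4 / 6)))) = -2641 / 18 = -146.72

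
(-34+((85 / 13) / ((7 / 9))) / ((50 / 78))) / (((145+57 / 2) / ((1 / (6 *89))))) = -731 / 3242715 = -0.00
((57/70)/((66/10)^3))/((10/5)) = 475/335412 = 0.00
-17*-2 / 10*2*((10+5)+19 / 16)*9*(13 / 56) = 73593 / 320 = 229.98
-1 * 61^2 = -3721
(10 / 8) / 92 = 5 / 368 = 0.01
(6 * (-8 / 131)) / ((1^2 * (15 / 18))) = -288 / 655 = -0.44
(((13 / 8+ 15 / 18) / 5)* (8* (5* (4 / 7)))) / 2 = 118 / 21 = 5.62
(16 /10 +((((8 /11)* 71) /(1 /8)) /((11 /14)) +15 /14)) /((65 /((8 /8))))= 4475747 /550550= 8.13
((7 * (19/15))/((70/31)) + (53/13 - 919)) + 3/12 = -3551911/3900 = -910.75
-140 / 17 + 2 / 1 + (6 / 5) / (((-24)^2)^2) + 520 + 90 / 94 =113705995039 / 220907520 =514.72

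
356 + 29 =385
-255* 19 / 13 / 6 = -1615 / 26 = -62.12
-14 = -14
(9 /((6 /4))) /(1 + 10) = 0.55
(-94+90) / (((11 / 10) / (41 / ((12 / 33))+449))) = -22470 / 11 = -2042.73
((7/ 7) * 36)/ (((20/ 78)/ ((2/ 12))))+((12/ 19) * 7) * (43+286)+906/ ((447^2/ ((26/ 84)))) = 196376667674/ 132872985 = 1477.93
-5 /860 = -1 /172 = -0.01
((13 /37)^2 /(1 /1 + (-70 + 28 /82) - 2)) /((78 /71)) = -37843 /23795958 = -0.00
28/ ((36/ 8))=56/ 9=6.22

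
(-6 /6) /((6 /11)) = -11 /6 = -1.83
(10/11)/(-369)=-10/4059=-0.00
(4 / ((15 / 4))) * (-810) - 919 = -1783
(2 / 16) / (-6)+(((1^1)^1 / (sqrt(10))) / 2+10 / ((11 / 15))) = sqrt(10) / 20+7189 / 528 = 13.77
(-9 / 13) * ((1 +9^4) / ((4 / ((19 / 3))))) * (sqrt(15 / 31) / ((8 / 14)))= -8756.10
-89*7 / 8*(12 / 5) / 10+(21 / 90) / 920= -515837 / 27600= -18.69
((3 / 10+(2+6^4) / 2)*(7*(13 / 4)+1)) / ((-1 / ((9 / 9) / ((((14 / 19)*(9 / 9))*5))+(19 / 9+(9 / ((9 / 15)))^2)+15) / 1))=-18838264267 / 5040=-3737750.85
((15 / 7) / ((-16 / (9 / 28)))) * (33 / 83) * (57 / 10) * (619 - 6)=-31132431 / 520576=-59.80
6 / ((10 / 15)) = 9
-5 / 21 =-0.24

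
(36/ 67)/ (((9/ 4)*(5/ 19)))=304/ 335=0.91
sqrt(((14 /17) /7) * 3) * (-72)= -72 * sqrt(102) /17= -42.77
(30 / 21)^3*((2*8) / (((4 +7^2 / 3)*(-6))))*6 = -48000 / 20923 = -2.29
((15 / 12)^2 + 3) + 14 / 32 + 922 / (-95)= -447 / 95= -4.71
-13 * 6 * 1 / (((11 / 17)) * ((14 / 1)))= -663 / 77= -8.61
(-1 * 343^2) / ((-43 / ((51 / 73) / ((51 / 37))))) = 4353013 / 3139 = 1386.75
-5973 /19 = -314.37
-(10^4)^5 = -100000000000000000000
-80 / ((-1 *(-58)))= -40 / 29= -1.38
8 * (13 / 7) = 104 / 7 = 14.86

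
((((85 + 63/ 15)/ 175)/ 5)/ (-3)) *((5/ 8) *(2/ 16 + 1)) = -669/ 28000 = -0.02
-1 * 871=-871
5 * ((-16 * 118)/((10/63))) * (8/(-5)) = 475776/5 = 95155.20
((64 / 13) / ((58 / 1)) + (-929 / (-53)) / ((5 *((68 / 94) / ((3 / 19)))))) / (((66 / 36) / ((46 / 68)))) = 3785404377 / 12068723810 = 0.31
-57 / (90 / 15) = -19 / 2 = -9.50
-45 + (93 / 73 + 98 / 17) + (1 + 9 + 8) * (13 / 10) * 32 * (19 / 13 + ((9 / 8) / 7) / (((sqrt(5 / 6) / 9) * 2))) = 18954 * sqrt(30) / 175 + 6555202 / 6205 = 1649.67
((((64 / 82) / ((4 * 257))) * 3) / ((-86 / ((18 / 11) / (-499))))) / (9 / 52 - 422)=-11232 / 54552706905565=-0.00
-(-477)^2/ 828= -25281/ 92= -274.79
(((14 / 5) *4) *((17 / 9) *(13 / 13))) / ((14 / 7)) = 476 / 45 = 10.58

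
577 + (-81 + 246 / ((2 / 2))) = 742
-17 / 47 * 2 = -34 / 47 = -0.72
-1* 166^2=-27556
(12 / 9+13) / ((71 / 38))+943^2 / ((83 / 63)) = 11932967953 / 17679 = 674979.80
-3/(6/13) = -13/2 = -6.50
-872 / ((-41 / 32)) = 27904 / 41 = 680.59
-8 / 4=-2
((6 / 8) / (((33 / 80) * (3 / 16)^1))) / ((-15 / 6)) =-128 / 33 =-3.88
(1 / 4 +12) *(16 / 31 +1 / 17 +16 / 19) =695261 / 40052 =17.36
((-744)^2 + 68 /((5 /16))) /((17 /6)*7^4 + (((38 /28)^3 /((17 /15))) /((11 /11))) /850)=81.40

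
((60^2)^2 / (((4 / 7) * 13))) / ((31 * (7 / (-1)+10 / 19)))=-143640000 / 16523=-8693.34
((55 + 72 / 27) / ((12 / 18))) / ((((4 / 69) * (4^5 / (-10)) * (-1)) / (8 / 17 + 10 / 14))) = 8415585 / 487424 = 17.27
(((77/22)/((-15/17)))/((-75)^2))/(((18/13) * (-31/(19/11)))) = 29393/1035787500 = 0.00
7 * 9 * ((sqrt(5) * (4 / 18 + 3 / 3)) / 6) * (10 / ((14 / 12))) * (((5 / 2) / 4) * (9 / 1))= 2475 * sqrt(5) / 4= 1383.57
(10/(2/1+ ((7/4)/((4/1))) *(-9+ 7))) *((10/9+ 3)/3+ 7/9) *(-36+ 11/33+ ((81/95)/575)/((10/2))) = -681.04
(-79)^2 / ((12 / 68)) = 106097 / 3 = 35365.67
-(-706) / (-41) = -706 / 41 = -17.22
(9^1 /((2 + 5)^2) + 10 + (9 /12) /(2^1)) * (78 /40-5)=-32.20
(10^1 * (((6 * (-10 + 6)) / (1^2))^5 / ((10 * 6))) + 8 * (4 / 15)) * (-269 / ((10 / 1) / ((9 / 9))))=2677428016 / 75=35699040.21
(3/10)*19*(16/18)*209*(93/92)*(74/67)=9109474/7705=1182.28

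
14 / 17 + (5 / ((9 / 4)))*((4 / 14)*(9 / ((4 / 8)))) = 1458 / 119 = 12.25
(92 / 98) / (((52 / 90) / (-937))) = -969795 / 637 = -1522.44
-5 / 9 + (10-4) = 49 / 9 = 5.44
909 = 909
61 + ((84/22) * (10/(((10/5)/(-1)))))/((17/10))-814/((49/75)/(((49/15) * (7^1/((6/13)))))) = -34601674/561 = -61678.56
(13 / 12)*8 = 26 / 3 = 8.67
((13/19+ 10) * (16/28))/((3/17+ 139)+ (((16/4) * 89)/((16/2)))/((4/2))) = 7888/208563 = 0.04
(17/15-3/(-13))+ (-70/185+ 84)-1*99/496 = 303419027/3578640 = 84.79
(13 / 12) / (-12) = -13 / 144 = -0.09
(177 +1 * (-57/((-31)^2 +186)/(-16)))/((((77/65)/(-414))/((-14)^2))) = -305946880785/25234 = -12124390.93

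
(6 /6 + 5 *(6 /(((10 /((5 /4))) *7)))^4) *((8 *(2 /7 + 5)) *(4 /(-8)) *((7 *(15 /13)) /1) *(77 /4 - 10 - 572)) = 96163.71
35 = 35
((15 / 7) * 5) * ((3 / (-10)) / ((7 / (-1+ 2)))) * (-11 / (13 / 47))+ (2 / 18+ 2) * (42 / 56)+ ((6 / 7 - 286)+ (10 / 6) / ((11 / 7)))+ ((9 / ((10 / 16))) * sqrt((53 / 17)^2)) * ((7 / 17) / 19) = -607753228987 / 2308526220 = -263.26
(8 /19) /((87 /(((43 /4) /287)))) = 86 /474411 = 0.00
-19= -19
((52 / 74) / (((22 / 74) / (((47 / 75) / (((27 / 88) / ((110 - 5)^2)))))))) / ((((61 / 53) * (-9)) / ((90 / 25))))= -50776544 / 2745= -18497.83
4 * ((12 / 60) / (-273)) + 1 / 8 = 1333 / 10920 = 0.12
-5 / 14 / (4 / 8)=-5 / 7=-0.71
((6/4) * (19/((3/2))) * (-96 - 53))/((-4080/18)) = 8493/680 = 12.49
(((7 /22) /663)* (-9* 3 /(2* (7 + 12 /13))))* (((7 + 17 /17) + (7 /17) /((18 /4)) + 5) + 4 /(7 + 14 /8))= -72553 /6548740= -0.01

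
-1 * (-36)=36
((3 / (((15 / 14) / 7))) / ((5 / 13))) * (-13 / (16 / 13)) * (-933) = 100440249 / 200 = 502201.24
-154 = -154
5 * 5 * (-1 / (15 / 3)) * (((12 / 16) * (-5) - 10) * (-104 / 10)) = -715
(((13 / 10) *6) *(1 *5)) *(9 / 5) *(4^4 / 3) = 29952 / 5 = 5990.40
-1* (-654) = 654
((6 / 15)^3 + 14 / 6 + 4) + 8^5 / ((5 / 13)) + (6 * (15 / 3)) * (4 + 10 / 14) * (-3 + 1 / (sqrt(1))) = 222915893 / 2625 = 84920.34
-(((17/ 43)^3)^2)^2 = -582622237229761/ 39959630797262576401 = -0.00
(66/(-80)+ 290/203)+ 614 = 614.60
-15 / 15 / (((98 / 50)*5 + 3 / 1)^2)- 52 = -213017 / 4096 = -52.01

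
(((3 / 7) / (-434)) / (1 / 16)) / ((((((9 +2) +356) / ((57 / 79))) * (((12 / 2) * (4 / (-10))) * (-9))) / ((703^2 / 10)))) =-9389971 / 132121101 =-0.07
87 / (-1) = -87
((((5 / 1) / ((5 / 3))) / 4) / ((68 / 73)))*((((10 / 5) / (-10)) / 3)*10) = -73 / 136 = -0.54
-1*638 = -638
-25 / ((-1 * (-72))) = -25 / 72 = -0.35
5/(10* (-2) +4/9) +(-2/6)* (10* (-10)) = 17465/528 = 33.08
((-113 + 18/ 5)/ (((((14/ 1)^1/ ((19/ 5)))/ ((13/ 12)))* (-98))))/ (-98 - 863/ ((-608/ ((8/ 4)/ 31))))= -79579201/ 23736174525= -0.00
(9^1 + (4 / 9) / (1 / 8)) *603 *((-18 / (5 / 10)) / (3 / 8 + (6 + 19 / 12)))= -6541344 / 191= -34247.87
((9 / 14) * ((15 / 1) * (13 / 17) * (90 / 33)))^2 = 404.44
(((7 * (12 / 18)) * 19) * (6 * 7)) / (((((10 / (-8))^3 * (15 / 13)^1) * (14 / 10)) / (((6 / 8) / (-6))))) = 55328 / 375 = 147.54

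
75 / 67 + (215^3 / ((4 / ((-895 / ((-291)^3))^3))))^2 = 268692192903114185000955019894274073565285747075 / 240031692326778966781003848840047628065063470512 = 1.12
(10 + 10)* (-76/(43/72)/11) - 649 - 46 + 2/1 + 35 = -420674/473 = -889.37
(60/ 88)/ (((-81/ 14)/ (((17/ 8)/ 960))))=-119/ 456192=-0.00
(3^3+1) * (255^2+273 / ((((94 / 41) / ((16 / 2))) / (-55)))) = 16624020 / 47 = 353702.55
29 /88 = 0.33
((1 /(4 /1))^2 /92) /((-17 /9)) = -9 /25024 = -0.00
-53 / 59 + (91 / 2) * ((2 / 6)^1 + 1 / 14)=12403 / 708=17.52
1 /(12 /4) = 0.33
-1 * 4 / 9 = -4 / 9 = -0.44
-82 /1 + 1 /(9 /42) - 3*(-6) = -178 /3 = -59.33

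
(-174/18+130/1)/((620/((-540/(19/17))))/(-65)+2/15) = 3590145/4567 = 786.11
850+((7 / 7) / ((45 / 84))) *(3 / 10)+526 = 34414 / 25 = 1376.56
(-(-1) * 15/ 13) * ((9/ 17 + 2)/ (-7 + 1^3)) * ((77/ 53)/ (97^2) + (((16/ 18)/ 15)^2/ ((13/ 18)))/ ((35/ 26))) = -25900921/ 14137492950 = -0.00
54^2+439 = 3355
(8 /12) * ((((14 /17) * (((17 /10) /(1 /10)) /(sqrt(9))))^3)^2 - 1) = 15057614 /2187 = 6885.05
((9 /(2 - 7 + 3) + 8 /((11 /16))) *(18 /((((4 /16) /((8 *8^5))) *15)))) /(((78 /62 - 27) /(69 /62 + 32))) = -84494516224 /7315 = -11550856.63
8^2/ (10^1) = 32/ 5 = 6.40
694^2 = 481636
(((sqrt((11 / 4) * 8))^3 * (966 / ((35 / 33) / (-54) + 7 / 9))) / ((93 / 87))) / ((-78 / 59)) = -1542795012 * sqrt(22) / 77779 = -93037.32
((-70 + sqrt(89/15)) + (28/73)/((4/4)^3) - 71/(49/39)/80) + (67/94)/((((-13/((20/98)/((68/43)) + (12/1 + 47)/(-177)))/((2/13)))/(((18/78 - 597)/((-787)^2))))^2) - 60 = -127.89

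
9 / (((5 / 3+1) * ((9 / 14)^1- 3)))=-63 / 44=-1.43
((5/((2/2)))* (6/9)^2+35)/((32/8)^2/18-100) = -335/892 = -0.38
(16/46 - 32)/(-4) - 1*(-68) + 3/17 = 29751/391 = 76.09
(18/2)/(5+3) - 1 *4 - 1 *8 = -87/8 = -10.88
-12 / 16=-3 / 4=-0.75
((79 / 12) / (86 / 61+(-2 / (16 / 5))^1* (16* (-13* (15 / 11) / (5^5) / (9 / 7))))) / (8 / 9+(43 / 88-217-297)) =-655986375 / 74267407222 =-0.01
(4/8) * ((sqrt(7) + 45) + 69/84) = sqrt(7)/2 + 1283/56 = 24.23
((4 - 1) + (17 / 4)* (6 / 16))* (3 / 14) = 63 / 64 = 0.98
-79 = -79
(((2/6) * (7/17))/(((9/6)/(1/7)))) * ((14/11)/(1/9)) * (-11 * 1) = -28/17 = -1.65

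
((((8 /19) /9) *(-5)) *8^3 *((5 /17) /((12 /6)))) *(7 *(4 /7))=-204800 /2907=-70.45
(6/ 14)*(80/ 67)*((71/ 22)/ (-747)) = -2840/ 1284591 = -0.00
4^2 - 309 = -293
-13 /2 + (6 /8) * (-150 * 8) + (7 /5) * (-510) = -3241 /2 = -1620.50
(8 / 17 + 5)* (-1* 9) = -837 / 17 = -49.24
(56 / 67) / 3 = 56 / 201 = 0.28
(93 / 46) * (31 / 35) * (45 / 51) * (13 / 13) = 8649 / 5474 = 1.58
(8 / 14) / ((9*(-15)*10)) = -2 / 4725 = -0.00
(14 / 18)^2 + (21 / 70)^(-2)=949 / 81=11.72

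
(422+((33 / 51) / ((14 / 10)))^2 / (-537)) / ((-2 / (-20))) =32090778290 / 7604457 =4220.00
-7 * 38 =-266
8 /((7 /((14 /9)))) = 16 /9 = 1.78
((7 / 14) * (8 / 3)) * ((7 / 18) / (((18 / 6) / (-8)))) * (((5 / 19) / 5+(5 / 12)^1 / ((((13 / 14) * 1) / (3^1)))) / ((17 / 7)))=-270872 / 340119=-0.80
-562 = -562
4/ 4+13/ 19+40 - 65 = -443/ 19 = -23.32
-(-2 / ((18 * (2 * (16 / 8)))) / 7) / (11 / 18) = 1 / 154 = 0.01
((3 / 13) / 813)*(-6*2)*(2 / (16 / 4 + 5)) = -0.00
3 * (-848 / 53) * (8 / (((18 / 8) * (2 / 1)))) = -256 / 3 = -85.33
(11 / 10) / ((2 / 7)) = 77 / 20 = 3.85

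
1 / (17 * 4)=1 / 68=0.01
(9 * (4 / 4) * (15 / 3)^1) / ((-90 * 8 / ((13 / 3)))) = -13 / 48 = -0.27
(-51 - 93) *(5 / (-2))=360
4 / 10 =2 / 5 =0.40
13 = 13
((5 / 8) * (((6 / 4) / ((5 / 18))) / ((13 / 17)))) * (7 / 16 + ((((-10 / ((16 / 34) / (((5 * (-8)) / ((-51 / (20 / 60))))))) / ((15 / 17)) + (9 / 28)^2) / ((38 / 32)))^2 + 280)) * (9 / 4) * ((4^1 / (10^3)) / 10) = 52872739735079 / 43268709120000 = 1.22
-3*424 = -1272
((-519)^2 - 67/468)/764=126060881/357552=352.57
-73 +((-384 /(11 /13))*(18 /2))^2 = 2018516351 /121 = 16681953.31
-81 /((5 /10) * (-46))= 81 /23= 3.52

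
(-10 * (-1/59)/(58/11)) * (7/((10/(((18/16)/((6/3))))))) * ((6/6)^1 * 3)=2079/54752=0.04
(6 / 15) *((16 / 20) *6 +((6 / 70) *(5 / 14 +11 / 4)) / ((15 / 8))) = 12108 / 6125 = 1.98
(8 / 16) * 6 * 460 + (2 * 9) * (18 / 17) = 1399.06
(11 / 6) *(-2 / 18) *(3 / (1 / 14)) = -8.56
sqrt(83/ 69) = sqrt(5727)/ 69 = 1.10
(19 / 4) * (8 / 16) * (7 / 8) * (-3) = -399 / 64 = -6.23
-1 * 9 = -9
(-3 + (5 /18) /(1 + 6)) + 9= 761 /126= 6.04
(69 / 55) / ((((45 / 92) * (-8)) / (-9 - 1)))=529 / 165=3.21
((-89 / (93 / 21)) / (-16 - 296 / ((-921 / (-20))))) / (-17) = -573783 / 10885712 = -0.05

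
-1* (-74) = 74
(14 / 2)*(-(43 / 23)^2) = -12943 / 529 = -24.47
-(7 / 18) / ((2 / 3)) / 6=-7 / 72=-0.10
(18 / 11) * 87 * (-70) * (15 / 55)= -328860 / 121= -2717.85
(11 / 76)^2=121 / 5776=0.02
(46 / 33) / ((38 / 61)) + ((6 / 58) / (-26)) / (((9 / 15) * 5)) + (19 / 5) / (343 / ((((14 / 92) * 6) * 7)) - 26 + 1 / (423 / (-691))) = 31005457573 / 13015027740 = 2.38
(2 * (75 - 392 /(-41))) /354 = 3467 /7257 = 0.48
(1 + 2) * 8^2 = 192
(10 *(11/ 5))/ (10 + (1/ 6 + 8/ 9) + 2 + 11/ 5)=1980/ 1373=1.44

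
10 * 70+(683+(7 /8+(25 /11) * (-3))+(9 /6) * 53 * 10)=191141 /88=2172.06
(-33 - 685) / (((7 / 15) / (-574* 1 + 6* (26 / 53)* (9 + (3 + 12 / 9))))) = 305243340 / 371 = 822758.33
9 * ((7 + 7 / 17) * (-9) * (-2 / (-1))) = -20412 / 17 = -1200.71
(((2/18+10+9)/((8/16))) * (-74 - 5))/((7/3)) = -27176/21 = -1294.10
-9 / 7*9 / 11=-81 / 77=-1.05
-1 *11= -11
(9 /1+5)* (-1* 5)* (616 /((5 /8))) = -68992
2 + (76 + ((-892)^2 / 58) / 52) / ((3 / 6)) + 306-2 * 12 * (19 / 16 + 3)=668895 / 754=887.13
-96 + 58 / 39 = -3686 / 39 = -94.51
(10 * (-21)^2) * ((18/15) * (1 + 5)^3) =1143072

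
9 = 9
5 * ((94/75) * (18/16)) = 141/20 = 7.05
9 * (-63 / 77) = -81 / 11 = -7.36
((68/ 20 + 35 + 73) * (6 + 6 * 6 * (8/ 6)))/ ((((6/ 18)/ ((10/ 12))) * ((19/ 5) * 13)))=75195/ 247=304.43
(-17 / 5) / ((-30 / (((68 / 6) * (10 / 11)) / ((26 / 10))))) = 578 / 1287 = 0.45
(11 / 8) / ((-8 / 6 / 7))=-231 / 32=-7.22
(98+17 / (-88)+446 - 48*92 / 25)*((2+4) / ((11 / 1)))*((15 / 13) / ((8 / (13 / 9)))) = 807767 / 19360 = 41.72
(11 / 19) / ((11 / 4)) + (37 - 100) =-1193 / 19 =-62.79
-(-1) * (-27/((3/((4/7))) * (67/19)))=-684/469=-1.46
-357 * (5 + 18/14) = -2244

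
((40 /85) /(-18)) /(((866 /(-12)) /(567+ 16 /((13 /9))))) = 20040 /95693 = 0.21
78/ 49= 1.59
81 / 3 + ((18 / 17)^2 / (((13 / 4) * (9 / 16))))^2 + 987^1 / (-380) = 132906047457 / 5363718620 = 24.78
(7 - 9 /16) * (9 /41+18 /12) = 11.07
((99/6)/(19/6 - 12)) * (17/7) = -1683/371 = -4.54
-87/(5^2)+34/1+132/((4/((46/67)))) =89071/1675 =53.18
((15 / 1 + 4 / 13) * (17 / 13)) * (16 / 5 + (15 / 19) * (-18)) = -3538618 / 16055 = -220.41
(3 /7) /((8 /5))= 0.27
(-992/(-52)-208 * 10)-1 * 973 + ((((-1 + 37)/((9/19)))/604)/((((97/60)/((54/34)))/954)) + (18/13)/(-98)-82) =-475521218708/158612363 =-2998.01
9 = 9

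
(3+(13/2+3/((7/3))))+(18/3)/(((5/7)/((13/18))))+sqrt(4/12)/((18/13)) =13*sqrt(3)/54+3539/210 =17.27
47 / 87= 0.54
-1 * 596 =-596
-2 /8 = -0.25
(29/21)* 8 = 232/21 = 11.05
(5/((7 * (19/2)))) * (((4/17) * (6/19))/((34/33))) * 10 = 39600/730303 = 0.05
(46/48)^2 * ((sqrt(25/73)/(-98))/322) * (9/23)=-5 * sqrt(73)/6409984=-0.00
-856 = -856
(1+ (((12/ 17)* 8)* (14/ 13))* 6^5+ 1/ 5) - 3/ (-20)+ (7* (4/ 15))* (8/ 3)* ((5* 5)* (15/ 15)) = 1886174023/ 39780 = 47415.13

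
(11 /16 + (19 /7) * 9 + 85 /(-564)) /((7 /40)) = 1971265 /13818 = 142.66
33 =33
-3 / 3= -1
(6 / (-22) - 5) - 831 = -9199 / 11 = -836.27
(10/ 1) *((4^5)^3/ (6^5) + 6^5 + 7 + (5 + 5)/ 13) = 4607965430/ 3159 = 1458678.52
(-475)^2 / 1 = 225625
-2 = -2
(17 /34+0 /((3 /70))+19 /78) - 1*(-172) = 6737 /39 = 172.74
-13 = -13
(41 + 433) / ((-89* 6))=-79 / 89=-0.89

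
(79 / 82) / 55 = 79 / 4510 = 0.02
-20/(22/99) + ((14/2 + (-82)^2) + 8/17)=112905/17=6641.47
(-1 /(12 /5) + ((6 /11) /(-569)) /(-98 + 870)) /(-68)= 6039953 /985717392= 0.01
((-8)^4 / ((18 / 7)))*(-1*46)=-659456 / 9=-73272.89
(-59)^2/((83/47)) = 163607/83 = 1971.17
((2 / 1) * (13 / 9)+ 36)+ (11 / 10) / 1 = 3599 / 90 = 39.99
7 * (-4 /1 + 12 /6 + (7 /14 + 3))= 21 /2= 10.50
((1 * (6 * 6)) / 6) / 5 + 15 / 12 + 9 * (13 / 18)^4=285689 / 58320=4.90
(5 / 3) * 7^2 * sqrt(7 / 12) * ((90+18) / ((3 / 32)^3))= 16056320 * sqrt(21) / 9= 8175477.98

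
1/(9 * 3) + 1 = 28/27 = 1.04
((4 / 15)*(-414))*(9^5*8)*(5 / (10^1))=-130380192 / 5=-26076038.40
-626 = -626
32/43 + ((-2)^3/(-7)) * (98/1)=4848/43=112.74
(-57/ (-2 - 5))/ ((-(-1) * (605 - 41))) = 19/ 1316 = 0.01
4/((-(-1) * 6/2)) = 4/3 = 1.33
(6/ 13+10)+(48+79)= 1787/ 13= 137.46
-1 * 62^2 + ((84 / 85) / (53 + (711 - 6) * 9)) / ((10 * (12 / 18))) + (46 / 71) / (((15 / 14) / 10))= -317551657883 / 82739850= -3837.95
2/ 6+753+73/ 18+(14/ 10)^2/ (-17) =5793143/ 7650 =757.27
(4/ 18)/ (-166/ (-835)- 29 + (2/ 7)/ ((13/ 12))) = -151970/ 19515771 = -0.01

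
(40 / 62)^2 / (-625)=-16 / 24025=-0.00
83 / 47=1.77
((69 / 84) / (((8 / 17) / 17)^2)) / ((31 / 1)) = 1920983 / 55552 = 34.58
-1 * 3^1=-3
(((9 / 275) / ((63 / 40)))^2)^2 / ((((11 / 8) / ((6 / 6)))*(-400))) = -2048 / 6041928921875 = -0.00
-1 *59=-59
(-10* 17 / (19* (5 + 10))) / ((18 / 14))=-238 / 513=-0.46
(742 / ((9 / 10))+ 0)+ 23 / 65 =482507 / 585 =824.80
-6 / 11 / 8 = -3 / 44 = -0.07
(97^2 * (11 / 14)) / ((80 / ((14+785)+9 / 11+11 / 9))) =106594561 / 1440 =74024.00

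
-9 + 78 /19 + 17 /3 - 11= -583 /57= -10.23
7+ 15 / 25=38 / 5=7.60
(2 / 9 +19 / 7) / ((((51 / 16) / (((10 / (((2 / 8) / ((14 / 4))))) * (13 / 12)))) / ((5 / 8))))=120250 / 1377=87.33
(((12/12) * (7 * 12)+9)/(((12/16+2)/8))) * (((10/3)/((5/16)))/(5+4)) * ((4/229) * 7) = 888832/22671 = 39.21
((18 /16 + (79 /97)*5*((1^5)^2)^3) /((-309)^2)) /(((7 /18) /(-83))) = -334739 /28814044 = -0.01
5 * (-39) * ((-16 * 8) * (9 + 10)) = 474240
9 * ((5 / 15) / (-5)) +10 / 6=16 / 15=1.07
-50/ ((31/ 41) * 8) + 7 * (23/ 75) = -56911/ 9300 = -6.12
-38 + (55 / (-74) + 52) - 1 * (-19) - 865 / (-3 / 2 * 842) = 3078791 / 93462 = 32.94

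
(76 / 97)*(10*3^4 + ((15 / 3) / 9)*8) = 557080 / 873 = 638.12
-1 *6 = -6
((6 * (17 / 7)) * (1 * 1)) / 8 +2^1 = 3.82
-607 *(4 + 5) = -5463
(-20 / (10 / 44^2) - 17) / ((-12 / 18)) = 11667 / 2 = 5833.50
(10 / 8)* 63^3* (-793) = -991436355 / 4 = -247859088.75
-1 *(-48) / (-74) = -24 / 37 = -0.65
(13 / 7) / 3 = 13 / 21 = 0.62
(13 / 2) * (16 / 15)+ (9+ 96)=1679 / 15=111.93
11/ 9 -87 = -85.78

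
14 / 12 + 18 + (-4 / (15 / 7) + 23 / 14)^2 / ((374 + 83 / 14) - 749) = 155977708 / 8138025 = 19.17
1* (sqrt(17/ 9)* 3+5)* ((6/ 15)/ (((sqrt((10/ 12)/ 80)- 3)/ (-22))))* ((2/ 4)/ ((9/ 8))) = 704* sqrt(102)/ 38835+704* sqrt(6)/ 7767+5632* sqrt(17)/ 4315+5632/ 863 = 12.31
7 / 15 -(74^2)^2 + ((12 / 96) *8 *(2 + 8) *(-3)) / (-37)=-16642548971 / 555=-29986574.72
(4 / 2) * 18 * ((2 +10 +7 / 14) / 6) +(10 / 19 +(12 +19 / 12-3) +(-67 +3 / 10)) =22127 / 1140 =19.41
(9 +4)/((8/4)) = 13/2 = 6.50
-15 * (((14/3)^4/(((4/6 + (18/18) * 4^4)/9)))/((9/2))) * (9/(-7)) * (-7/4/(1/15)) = -20580/11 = -1870.91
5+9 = 14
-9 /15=-3 /5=-0.60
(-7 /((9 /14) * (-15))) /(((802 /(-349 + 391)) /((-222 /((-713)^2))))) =-50764 /3057839535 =-0.00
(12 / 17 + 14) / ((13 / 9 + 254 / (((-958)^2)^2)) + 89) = 189515420931600 / 1165561953271211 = 0.16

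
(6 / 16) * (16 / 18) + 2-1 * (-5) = 22 / 3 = 7.33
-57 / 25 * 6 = -342 / 25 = -13.68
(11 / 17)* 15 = 165 / 17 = 9.71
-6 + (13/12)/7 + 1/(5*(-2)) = -2497/420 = -5.95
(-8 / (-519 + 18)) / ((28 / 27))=18 / 1169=0.02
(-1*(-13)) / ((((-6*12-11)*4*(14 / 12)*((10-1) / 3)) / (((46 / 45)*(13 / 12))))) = -0.01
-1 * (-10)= 10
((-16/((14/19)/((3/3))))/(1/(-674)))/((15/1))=975.70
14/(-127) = -14/127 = -0.11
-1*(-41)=41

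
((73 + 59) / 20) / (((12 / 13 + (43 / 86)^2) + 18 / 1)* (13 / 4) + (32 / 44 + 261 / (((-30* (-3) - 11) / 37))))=458832 / 12880685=0.04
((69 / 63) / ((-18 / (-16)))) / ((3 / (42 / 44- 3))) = -460 / 693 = -0.66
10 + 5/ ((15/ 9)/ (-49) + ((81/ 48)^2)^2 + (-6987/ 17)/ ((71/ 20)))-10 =-3419996160/ 73666385803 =-0.05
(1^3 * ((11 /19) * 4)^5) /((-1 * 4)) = -41229056 /2476099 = -16.65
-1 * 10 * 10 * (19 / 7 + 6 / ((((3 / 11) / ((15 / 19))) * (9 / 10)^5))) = -8410556300 / 2617839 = -3212.79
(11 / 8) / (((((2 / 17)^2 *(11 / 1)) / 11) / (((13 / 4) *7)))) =2260.07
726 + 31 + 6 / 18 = 2272 / 3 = 757.33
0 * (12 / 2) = 0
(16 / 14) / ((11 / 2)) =16 / 77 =0.21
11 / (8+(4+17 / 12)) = 132 / 161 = 0.82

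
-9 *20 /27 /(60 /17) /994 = -17 /8946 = -0.00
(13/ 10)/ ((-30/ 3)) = -13/ 100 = -0.13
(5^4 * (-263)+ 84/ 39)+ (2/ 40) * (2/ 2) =-42736927/ 260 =-164372.80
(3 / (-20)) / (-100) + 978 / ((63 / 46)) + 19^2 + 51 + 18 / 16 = 47343313 / 42000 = 1127.22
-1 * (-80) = 80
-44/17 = -2.59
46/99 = 0.46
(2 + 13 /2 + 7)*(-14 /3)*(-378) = 27342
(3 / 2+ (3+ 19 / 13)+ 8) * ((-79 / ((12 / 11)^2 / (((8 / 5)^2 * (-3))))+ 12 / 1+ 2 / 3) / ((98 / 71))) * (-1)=-24046209 / 4550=-5284.88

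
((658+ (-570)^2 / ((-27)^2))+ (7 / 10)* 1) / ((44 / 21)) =6261829 / 11880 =527.09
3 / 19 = 0.16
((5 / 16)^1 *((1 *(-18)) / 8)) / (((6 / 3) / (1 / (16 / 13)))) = -585 / 2048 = -0.29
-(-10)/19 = 10/19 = 0.53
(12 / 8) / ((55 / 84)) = 126 / 55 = 2.29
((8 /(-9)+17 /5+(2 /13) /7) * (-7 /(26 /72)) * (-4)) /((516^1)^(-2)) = 44189975808 /845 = 52295829.36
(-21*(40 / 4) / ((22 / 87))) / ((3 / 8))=-24360 / 11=-2214.55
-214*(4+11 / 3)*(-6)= 9844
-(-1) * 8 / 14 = 4 / 7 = 0.57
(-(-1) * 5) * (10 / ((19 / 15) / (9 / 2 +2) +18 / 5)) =975 / 74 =13.18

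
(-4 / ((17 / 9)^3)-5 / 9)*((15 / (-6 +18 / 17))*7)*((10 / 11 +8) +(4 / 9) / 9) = 92172145 / 421362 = 218.75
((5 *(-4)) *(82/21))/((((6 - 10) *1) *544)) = 205/5712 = 0.04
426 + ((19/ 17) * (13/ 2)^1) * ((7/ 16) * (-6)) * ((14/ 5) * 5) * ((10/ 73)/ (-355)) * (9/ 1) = 150467925/ 352444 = 426.93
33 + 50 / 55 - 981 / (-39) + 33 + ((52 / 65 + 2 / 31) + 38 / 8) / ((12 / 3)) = 33146983 / 354640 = 93.47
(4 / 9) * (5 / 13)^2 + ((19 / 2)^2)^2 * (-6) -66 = -48936.31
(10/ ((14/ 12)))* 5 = 42.86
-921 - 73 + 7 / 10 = -993.30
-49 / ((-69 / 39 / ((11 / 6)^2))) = 77077 / 828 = 93.09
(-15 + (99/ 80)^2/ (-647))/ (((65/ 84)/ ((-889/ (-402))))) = -386583967623/ 9016592000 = -42.87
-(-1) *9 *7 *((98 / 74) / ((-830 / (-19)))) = 58653 / 30710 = 1.91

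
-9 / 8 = -1.12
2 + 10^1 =12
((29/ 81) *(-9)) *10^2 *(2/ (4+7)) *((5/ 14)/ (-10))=2.09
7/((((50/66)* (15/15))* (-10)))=-231/250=-0.92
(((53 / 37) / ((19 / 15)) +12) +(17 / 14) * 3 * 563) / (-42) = -6771491 / 137788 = -49.14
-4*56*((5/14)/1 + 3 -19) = 3504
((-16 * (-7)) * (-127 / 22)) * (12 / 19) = -85344 / 209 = -408.34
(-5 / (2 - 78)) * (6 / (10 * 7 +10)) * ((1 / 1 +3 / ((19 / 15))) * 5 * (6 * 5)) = 900 / 361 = 2.49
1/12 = 0.08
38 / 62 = 0.61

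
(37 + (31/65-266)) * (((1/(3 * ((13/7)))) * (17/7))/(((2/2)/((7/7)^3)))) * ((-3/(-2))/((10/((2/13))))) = -126259/54925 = -2.30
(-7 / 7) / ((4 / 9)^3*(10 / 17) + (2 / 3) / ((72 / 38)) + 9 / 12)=-49572 / 57181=-0.87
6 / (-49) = -6 / 49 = -0.12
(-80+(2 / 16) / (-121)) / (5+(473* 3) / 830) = -32138015 / 2695396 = -11.92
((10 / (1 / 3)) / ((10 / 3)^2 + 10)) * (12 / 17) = 1.00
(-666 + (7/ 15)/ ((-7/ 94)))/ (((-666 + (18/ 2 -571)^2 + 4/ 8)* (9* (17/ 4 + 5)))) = -80672/ 3148633215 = -0.00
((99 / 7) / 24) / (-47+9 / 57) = -627 / 49840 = -0.01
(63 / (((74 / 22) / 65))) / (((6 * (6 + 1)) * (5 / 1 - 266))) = -0.11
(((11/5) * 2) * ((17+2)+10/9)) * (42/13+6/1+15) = 27874/13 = 2144.15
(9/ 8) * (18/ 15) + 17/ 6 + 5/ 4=163/ 30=5.43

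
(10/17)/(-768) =-5/6528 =-0.00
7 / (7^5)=1 / 2401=0.00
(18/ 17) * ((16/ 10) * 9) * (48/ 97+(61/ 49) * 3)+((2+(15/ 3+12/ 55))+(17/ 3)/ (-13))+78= 5174250922/ 34663629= 149.27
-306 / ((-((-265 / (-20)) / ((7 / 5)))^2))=239904 / 70225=3.42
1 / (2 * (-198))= -1 / 396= -0.00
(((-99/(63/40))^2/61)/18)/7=96800/188307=0.51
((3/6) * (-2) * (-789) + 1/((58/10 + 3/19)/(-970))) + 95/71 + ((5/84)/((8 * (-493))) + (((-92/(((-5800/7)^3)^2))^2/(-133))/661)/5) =25602813067738587174511784711502279999992496789811956612553/40799421500990364927641416600320000000000000000000000000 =627.53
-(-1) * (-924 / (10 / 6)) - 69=-3117 / 5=-623.40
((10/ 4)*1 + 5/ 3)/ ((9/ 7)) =175/ 54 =3.24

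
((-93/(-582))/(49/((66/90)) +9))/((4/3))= 341/215728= 0.00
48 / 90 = 8 / 15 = 0.53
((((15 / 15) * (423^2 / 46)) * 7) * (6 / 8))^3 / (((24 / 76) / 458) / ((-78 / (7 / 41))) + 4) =41010505837080432261459669 / 19262308498688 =2129054564766.93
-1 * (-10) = 10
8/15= 0.53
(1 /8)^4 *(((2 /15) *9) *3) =9 /10240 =0.00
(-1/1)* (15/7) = -15/7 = -2.14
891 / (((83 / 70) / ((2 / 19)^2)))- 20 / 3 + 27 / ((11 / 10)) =25911010 / 988779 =26.21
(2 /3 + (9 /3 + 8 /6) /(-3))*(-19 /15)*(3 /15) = 0.20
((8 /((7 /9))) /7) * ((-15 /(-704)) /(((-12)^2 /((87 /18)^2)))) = 4205 /827904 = 0.01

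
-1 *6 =-6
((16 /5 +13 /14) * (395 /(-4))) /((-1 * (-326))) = -1.25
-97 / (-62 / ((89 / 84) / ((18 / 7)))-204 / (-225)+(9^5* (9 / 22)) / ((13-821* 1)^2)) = 9299688604800 / 14335732942109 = 0.65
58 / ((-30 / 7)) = -203 / 15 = -13.53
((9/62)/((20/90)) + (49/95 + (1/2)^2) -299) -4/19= -876996/2945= -297.79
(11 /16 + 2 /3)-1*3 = -1.65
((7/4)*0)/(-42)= 0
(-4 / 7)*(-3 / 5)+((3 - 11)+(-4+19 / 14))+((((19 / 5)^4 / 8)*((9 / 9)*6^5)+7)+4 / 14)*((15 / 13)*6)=31922260199 / 22750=1403176.27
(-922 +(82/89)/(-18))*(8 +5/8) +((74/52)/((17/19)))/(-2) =-3754491131/472056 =-7953.49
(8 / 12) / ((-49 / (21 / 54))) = -1 / 189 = -0.01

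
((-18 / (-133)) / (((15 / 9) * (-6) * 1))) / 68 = -9 / 45220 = -0.00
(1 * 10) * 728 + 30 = 7310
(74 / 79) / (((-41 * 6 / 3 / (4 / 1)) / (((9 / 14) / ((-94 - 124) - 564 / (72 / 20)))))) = 999 / 12742226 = 0.00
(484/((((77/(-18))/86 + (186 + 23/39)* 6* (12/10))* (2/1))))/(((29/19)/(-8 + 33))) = 11566269000/3920003863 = 2.95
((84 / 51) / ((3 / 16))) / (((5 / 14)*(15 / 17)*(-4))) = -1568 / 225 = -6.97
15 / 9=5 / 3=1.67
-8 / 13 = -0.62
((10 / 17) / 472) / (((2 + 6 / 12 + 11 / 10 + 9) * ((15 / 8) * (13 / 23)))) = 0.00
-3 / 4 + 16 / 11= 31 / 44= 0.70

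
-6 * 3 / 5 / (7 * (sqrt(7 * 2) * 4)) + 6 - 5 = 1 - 9 * sqrt(14) / 980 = 0.97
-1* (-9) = 9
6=6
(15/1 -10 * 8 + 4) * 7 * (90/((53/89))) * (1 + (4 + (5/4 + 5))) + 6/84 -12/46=-6194965654/8533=-726000.90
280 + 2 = 282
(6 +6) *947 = 11364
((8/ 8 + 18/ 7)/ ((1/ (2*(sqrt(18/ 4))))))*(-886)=-66450*sqrt(2)/ 7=-13424.93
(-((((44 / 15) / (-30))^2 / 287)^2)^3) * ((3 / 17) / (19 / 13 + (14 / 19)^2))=-0.00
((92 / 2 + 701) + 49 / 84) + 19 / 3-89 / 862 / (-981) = 1275057217 / 1691244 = 753.92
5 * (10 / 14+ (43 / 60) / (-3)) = 599 / 252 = 2.38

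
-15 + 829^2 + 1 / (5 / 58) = 3436188 / 5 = 687237.60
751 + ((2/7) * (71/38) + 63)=108333/133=814.53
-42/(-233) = 42/233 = 0.18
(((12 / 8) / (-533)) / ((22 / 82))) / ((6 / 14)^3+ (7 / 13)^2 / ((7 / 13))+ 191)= -343 / 6265754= -0.00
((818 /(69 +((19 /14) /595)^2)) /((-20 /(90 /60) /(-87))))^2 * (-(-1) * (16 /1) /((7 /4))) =1254092524164078851044800 /22923358825939160521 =54708.06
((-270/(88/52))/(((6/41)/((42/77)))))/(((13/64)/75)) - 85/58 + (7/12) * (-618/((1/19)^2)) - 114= -1227540183/3509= -349826.21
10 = 10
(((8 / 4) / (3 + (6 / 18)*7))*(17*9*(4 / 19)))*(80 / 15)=1224 / 19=64.42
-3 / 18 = -0.17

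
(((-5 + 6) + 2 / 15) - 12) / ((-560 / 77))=1793 / 1200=1.49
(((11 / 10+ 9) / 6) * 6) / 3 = 101 / 30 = 3.37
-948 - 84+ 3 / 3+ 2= -1029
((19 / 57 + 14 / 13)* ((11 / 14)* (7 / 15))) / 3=121 / 702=0.17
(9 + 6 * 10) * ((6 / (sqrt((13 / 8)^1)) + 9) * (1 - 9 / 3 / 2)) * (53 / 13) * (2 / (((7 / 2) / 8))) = -526608 / 91 - 702144 * sqrt(26) / 1183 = -8813.31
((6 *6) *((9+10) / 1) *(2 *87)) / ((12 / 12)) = 119016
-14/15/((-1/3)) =14/5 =2.80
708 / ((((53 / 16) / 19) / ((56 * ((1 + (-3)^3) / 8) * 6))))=-235033344 / 53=-4434591.40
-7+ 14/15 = -91/15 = -6.07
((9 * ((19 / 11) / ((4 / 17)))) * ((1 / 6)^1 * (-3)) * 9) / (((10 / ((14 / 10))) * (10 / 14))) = -1281987 / 22000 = -58.27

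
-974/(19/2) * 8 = -15584/19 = -820.21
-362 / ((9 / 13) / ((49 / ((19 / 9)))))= -230594 / 19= -12136.53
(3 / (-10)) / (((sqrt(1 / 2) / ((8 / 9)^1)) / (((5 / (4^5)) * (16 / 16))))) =-sqrt(2) / 768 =-0.00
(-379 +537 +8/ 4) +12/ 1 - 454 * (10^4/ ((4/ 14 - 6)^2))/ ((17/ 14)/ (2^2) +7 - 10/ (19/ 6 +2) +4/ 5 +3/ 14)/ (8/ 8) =-1197316872/ 55399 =-21612.61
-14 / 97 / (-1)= 0.14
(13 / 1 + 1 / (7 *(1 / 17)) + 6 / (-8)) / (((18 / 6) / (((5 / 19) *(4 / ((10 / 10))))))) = 685 / 133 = 5.15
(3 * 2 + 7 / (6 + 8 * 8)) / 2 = 61 / 20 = 3.05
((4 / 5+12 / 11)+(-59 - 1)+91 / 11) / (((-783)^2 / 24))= -21928 / 11239965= -0.00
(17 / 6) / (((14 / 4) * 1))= 17 / 21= 0.81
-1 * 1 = -1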